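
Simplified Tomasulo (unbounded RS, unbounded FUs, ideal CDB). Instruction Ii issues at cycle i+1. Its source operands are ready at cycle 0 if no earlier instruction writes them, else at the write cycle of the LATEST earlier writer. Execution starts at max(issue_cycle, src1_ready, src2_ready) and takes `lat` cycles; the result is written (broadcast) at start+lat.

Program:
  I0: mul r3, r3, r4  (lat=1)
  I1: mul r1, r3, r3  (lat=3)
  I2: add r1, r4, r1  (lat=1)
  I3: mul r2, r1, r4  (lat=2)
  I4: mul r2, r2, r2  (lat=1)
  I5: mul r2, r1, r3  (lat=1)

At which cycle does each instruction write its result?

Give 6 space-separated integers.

I0 mul r3: issue@1 deps=(None,None) exec_start@1 write@2
I1 mul r1: issue@2 deps=(0,0) exec_start@2 write@5
I2 add r1: issue@3 deps=(None,1) exec_start@5 write@6
I3 mul r2: issue@4 deps=(2,None) exec_start@6 write@8
I4 mul r2: issue@5 deps=(3,3) exec_start@8 write@9
I5 mul r2: issue@6 deps=(2,0) exec_start@6 write@7

Answer: 2 5 6 8 9 7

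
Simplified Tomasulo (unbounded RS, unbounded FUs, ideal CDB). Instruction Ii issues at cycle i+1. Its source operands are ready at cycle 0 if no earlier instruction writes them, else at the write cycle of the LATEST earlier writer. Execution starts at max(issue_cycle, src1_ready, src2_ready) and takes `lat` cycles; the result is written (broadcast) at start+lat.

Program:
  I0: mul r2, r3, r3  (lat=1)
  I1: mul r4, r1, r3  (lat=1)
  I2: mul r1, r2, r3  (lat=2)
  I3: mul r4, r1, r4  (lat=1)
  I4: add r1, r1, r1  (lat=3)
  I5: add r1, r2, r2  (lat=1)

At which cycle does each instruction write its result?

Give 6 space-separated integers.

Answer: 2 3 5 6 8 7

Derivation:
I0 mul r2: issue@1 deps=(None,None) exec_start@1 write@2
I1 mul r4: issue@2 deps=(None,None) exec_start@2 write@3
I2 mul r1: issue@3 deps=(0,None) exec_start@3 write@5
I3 mul r4: issue@4 deps=(2,1) exec_start@5 write@6
I4 add r1: issue@5 deps=(2,2) exec_start@5 write@8
I5 add r1: issue@6 deps=(0,0) exec_start@6 write@7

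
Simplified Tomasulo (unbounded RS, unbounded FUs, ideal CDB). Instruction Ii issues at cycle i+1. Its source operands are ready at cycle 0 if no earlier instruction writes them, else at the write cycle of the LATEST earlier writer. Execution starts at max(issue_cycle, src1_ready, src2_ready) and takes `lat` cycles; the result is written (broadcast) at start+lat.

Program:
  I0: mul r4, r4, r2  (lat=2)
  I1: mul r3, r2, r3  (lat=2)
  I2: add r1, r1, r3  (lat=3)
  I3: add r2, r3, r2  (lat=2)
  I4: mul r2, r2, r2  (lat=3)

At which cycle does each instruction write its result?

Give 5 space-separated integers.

I0 mul r4: issue@1 deps=(None,None) exec_start@1 write@3
I1 mul r3: issue@2 deps=(None,None) exec_start@2 write@4
I2 add r1: issue@3 deps=(None,1) exec_start@4 write@7
I3 add r2: issue@4 deps=(1,None) exec_start@4 write@6
I4 mul r2: issue@5 deps=(3,3) exec_start@6 write@9

Answer: 3 4 7 6 9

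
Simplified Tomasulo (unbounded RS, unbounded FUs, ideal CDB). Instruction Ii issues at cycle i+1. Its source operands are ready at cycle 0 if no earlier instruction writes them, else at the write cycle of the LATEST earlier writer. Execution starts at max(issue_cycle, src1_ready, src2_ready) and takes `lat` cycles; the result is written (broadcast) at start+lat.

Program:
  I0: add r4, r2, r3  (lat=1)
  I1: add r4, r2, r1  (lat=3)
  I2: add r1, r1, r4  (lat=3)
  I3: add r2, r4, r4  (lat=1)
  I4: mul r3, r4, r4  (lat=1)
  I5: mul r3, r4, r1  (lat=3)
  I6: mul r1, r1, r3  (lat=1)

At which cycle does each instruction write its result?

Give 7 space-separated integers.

I0 add r4: issue@1 deps=(None,None) exec_start@1 write@2
I1 add r4: issue@2 deps=(None,None) exec_start@2 write@5
I2 add r1: issue@3 deps=(None,1) exec_start@5 write@8
I3 add r2: issue@4 deps=(1,1) exec_start@5 write@6
I4 mul r3: issue@5 deps=(1,1) exec_start@5 write@6
I5 mul r3: issue@6 deps=(1,2) exec_start@8 write@11
I6 mul r1: issue@7 deps=(2,5) exec_start@11 write@12

Answer: 2 5 8 6 6 11 12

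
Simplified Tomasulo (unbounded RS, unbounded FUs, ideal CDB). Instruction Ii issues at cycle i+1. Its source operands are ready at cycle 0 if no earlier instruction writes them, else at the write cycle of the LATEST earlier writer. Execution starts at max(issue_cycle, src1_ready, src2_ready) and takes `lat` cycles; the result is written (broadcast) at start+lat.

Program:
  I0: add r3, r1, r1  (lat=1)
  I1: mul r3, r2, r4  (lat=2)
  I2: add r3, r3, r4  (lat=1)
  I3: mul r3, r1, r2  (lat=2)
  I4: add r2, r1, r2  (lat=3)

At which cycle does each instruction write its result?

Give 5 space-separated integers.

Answer: 2 4 5 6 8

Derivation:
I0 add r3: issue@1 deps=(None,None) exec_start@1 write@2
I1 mul r3: issue@2 deps=(None,None) exec_start@2 write@4
I2 add r3: issue@3 deps=(1,None) exec_start@4 write@5
I3 mul r3: issue@4 deps=(None,None) exec_start@4 write@6
I4 add r2: issue@5 deps=(None,None) exec_start@5 write@8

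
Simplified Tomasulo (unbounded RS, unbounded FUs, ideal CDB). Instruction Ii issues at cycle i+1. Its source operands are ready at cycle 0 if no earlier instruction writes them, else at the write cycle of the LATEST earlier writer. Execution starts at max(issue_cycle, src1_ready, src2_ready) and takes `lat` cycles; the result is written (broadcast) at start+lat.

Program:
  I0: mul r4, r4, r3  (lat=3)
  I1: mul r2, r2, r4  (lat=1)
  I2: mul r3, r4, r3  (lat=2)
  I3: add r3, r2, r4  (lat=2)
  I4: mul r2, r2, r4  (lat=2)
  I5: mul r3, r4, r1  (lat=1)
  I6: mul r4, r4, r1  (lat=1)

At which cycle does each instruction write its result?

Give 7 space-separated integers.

I0 mul r4: issue@1 deps=(None,None) exec_start@1 write@4
I1 mul r2: issue@2 deps=(None,0) exec_start@4 write@5
I2 mul r3: issue@3 deps=(0,None) exec_start@4 write@6
I3 add r3: issue@4 deps=(1,0) exec_start@5 write@7
I4 mul r2: issue@5 deps=(1,0) exec_start@5 write@7
I5 mul r3: issue@6 deps=(0,None) exec_start@6 write@7
I6 mul r4: issue@7 deps=(0,None) exec_start@7 write@8

Answer: 4 5 6 7 7 7 8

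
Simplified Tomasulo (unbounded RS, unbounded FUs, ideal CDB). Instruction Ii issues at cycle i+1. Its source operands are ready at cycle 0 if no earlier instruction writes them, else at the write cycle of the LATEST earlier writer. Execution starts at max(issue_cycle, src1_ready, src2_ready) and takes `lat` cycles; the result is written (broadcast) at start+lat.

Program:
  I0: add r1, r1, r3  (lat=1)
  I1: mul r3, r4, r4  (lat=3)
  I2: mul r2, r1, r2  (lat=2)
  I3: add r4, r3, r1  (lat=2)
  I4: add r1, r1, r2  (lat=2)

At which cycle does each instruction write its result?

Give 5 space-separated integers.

I0 add r1: issue@1 deps=(None,None) exec_start@1 write@2
I1 mul r3: issue@2 deps=(None,None) exec_start@2 write@5
I2 mul r2: issue@3 deps=(0,None) exec_start@3 write@5
I3 add r4: issue@4 deps=(1,0) exec_start@5 write@7
I4 add r1: issue@5 deps=(0,2) exec_start@5 write@7

Answer: 2 5 5 7 7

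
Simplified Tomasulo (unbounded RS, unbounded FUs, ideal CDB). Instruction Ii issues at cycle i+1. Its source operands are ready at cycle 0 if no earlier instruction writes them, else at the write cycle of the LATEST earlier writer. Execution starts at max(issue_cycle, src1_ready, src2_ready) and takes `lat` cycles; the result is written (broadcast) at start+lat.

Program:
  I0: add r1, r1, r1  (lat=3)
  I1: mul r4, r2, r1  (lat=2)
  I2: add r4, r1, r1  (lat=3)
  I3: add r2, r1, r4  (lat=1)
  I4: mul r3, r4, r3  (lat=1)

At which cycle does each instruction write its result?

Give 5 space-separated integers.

Answer: 4 6 7 8 8

Derivation:
I0 add r1: issue@1 deps=(None,None) exec_start@1 write@4
I1 mul r4: issue@2 deps=(None,0) exec_start@4 write@6
I2 add r4: issue@3 deps=(0,0) exec_start@4 write@7
I3 add r2: issue@4 deps=(0,2) exec_start@7 write@8
I4 mul r3: issue@5 deps=(2,None) exec_start@7 write@8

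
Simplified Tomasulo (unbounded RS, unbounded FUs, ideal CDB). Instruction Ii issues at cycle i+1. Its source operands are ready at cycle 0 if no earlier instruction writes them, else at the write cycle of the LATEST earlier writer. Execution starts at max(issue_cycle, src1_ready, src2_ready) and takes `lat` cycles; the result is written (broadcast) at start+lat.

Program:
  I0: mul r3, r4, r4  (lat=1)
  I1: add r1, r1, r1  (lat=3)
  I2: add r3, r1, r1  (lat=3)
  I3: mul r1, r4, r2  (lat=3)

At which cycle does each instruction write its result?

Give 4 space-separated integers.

I0 mul r3: issue@1 deps=(None,None) exec_start@1 write@2
I1 add r1: issue@2 deps=(None,None) exec_start@2 write@5
I2 add r3: issue@3 deps=(1,1) exec_start@5 write@8
I3 mul r1: issue@4 deps=(None,None) exec_start@4 write@7

Answer: 2 5 8 7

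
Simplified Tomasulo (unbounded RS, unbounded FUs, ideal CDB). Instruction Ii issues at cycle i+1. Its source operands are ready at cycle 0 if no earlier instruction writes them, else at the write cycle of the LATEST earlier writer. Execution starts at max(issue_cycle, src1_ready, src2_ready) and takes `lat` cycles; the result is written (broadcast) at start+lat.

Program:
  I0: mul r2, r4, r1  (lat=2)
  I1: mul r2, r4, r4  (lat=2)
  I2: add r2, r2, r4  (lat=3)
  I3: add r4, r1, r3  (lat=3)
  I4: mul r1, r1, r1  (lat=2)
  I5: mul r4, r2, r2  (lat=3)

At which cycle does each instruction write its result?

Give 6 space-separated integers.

I0 mul r2: issue@1 deps=(None,None) exec_start@1 write@3
I1 mul r2: issue@2 deps=(None,None) exec_start@2 write@4
I2 add r2: issue@3 deps=(1,None) exec_start@4 write@7
I3 add r4: issue@4 deps=(None,None) exec_start@4 write@7
I4 mul r1: issue@5 deps=(None,None) exec_start@5 write@7
I5 mul r4: issue@6 deps=(2,2) exec_start@7 write@10

Answer: 3 4 7 7 7 10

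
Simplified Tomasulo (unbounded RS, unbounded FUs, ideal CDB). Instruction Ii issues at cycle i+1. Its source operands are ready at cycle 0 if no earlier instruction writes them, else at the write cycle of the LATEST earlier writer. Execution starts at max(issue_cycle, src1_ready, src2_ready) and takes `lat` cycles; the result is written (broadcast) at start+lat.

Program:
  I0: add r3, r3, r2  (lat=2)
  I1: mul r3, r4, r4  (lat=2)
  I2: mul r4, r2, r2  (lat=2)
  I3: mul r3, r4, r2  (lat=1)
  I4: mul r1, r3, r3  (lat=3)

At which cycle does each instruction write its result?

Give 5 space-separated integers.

Answer: 3 4 5 6 9

Derivation:
I0 add r3: issue@1 deps=(None,None) exec_start@1 write@3
I1 mul r3: issue@2 deps=(None,None) exec_start@2 write@4
I2 mul r4: issue@3 deps=(None,None) exec_start@3 write@5
I3 mul r3: issue@4 deps=(2,None) exec_start@5 write@6
I4 mul r1: issue@5 deps=(3,3) exec_start@6 write@9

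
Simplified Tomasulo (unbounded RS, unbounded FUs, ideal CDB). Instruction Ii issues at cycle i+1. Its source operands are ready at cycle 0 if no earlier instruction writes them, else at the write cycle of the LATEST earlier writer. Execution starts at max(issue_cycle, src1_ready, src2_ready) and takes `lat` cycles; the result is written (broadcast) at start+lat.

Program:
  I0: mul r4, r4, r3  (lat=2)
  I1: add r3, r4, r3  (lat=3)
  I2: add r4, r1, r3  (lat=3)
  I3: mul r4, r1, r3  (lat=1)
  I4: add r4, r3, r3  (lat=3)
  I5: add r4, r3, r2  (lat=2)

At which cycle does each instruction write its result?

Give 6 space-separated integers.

I0 mul r4: issue@1 deps=(None,None) exec_start@1 write@3
I1 add r3: issue@2 deps=(0,None) exec_start@3 write@6
I2 add r4: issue@3 deps=(None,1) exec_start@6 write@9
I3 mul r4: issue@4 deps=(None,1) exec_start@6 write@7
I4 add r4: issue@5 deps=(1,1) exec_start@6 write@9
I5 add r4: issue@6 deps=(1,None) exec_start@6 write@8

Answer: 3 6 9 7 9 8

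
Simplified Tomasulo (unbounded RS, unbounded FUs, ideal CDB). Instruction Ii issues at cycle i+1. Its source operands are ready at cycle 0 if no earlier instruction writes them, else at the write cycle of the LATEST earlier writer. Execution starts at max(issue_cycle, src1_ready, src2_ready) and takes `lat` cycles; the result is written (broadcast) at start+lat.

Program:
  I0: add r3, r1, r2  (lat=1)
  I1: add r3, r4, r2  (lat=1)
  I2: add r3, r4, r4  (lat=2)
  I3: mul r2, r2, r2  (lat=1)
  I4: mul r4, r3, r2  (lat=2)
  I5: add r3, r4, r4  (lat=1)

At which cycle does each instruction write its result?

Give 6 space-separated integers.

Answer: 2 3 5 5 7 8

Derivation:
I0 add r3: issue@1 deps=(None,None) exec_start@1 write@2
I1 add r3: issue@2 deps=(None,None) exec_start@2 write@3
I2 add r3: issue@3 deps=(None,None) exec_start@3 write@5
I3 mul r2: issue@4 deps=(None,None) exec_start@4 write@5
I4 mul r4: issue@5 deps=(2,3) exec_start@5 write@7
I5 add r3: issue@6 deps=(4,4) exec_start@7 write@8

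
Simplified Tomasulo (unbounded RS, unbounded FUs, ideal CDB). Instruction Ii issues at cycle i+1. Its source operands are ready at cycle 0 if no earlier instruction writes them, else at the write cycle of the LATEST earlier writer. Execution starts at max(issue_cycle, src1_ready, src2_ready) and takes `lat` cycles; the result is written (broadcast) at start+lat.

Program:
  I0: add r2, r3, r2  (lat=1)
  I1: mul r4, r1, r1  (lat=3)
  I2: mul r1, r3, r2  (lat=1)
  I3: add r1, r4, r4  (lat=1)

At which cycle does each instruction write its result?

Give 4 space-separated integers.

I0 add r2: issue@1 deps=(None,None) exec_start@1 write@2
I1 mul r4: issue@2 deps=(None,None) exec_start@2 write@5
I2 mul r1: issue@3 deps=(None,0) exec_start@3 write@4
I3 add r1: issue@4 deps=(1,1) exec_start@5 write@6

Answer: 2 5 4 6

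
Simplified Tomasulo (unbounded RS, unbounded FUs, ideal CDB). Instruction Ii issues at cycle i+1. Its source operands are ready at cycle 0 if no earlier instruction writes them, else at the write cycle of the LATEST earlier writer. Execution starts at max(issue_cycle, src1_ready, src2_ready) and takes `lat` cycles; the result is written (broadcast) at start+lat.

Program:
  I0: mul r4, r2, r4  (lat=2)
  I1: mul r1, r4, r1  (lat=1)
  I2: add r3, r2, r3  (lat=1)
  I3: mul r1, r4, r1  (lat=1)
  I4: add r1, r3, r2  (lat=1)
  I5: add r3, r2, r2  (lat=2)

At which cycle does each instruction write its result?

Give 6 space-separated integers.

I0 mul r4: issue@1 deps=(None,None) exec_start@1 write@3
I1 mul r1: issue@2 deps=(0,None) exec_start@3 write@4
I2 add r3: issue@3 deps=(None,None) exec_start@3 write@4
I3 mul r1: issue@4 deps=(0,1) exec_start@4 write@5
I4 add r1: issue@5 deps=(2,None) exec_start@5 write@6
I5 add r3: issue@6 deps=(None,None) exec_start@6 write@8

Answer: 3 4 4 5 6 8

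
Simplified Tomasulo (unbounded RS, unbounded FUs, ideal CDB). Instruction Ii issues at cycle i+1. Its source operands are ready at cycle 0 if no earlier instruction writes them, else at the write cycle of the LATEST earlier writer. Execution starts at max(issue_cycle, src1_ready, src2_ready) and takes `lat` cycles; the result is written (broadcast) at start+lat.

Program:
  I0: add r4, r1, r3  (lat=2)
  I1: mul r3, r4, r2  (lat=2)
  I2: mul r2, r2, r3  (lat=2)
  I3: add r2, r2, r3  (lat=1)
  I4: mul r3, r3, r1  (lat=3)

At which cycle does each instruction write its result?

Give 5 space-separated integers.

I0 add r4: issue@1 deps=(None,None) exec_start@1 write@3
I1 mul r3: issue@2 deps=(0,None) exec_start@3 write@5
I2 mul r2: issue@3 deps=(None,1) exec_start@5 write@7
I3 add r2: issue@4 deps=(2,1) exec_start@7 write@8
I4 mul r3: issue@5 deps=(1,None) exec_start@5 write@8

Answer: 3 5 7 8 8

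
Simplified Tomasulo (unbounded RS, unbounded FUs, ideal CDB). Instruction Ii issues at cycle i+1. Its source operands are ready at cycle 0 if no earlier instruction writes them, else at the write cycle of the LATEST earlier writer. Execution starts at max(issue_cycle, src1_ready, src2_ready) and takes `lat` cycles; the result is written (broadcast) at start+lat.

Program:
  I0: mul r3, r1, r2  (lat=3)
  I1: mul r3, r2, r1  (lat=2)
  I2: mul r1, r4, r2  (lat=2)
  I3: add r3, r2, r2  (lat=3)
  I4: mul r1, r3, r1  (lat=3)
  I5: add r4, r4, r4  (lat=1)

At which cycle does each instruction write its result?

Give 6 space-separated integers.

Answer: 4 4 5 7 10 7

Derivation:
I0 mul r3: issue@1 deps=(None,None) exec_start@1 write@4
I1 mul r3: issue@2 deps=(None,None) exec_start@2 write@4
I2 mul r1: issue@3 deps=(None,None) exec_start@3 write@5
I3 add r3: issue@4 deps=(None,None) exec_start@4 write@7
I4 mul r1: issue@5 deps=(3,2) exec_start@7 write@10
I5 add r4: issue@6 deps=(None,None) exec_start@6 write@7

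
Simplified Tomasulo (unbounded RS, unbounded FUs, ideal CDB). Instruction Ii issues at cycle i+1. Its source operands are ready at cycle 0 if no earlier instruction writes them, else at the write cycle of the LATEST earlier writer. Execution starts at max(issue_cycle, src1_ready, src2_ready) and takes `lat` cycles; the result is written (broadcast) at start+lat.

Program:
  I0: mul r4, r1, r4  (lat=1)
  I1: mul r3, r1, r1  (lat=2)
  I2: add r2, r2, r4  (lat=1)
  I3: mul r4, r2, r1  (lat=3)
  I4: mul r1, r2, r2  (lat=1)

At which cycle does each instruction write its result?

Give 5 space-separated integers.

Answer: 2 4 4 7 6

Derivation:
I0 mul r4: issue@1 deps=(None,None) exec_start@1 write@2
I1 mul r3: issue@2 deps=(None,None) exec_start@2 write@4
I2 add r2: issue@3 deps=(None,0) exec_start@3 write@4
I3 mul r4: issue@4 deps=(2,None) exec_start@4 write@7
I4 mul r1: issue@5 deps=(2,2) exec_start@5 write@6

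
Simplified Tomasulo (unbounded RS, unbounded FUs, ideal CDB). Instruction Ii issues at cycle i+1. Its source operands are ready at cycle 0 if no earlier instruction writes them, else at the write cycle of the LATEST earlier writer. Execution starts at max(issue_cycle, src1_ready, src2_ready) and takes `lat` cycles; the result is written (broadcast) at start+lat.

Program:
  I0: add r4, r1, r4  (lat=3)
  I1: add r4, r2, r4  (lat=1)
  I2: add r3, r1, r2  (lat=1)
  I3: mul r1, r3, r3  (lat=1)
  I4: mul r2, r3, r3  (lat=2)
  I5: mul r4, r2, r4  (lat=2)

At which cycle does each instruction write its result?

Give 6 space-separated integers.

I0 add r4: issue@1 deps=(None,None) exec_start@1 write@4
I1 add r4: issue@2 deps=(None,0) exec_start@4 write@5
I2 add r3: issue@3 deps=(None,None) exec_start@3 write@4
I3 mul r1: issue@4 deps=(2,2) exec_start@4 write@5
I4 mul r2: issue@5 deps=(2,2) exec_start@5 write@7
I5 mul r4: issue@6 deps=(4,1) exec_start@7 write@9

Answer: 4 5 4 5 7 9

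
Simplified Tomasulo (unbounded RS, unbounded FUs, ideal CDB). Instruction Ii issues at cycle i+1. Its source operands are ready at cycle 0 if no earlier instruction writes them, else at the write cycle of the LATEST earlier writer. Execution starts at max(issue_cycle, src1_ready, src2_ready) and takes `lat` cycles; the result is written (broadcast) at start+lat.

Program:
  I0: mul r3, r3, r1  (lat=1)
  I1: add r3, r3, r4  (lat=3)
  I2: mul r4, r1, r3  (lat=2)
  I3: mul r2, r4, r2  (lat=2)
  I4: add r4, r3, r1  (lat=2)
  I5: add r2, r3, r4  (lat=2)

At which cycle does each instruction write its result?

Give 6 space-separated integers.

I0 mul r3: issue@1 deps=(None,None) exec_start@1 write@2
I1 add r3: issue@2 deps=(0,None) exec_start@2 write@5
I2 mul r4: issue@3 deps=(None,1) exec_start@5 write@7
I3 mul r2: issue@4 deps=(2,None) exec_start@7 write@9
I4 add r4: issue@5 deps=(1,None) exec_start@5 write@7
I5 add r2: issue@6 deps=(1,4) exec_start@7 write@9

Answer: 2 5 7 9 7 9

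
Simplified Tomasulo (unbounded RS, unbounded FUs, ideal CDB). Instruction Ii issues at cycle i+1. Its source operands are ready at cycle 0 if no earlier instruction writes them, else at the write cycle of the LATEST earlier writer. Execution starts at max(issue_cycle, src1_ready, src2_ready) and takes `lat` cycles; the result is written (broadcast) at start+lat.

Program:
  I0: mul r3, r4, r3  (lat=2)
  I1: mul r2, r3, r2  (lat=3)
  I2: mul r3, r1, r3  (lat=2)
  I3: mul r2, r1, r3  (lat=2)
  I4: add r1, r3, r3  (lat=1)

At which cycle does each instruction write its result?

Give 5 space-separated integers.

I0 mul r3: issue@1 deps=(None,None) exec_start@1 write@3
I1 mul r2: issue@2 deps=(0,None) exec_start@3 write@6
I2 mul r3: issue@3 deps=(None,0) exec_start@3 write@5
I3 mul r2: issue@4 deps=(None,2) exec_start@5 write@7
I4 add r1: issue@5 deps=(2,2) exec_start@5 write@6

Answer: 3 6 5 7 6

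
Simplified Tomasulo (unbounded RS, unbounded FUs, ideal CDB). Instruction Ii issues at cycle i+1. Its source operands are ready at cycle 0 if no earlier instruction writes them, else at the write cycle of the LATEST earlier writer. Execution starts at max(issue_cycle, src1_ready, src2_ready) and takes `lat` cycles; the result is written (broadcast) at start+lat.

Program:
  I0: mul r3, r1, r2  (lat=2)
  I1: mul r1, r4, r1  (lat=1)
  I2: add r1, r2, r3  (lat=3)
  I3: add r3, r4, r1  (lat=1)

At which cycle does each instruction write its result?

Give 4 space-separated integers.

I0 mul r3: issue@1 deps=(None,None) exec_start@1 write@3
I1 mul r1: issue@2 deps=(None,None) exec_start@2 write@3
I2 add r1: issue@3 deps=(None,0) exec_start@3 write@6
I3 add r3: issue@4 deps=(None,2) exec_start@6 write@7

Answer: 3 3 6 7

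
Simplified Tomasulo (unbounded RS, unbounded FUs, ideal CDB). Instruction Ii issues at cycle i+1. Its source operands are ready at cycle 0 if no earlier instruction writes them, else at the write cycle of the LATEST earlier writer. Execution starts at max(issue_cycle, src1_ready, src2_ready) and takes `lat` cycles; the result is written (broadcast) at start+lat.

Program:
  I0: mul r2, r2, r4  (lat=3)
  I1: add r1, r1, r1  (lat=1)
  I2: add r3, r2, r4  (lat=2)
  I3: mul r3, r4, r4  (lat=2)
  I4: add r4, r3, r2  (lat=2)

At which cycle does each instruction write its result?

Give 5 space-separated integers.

I0 mul r2: issue@1 deps=(None,None) exec_start@1 write@4
I1 add r1: issue@2 deps=(None,None) exec_start@2 write@3
I2 add r3: issue@3 deps=(0,None) exec_start@4 write@6
I3 mul r3: issue@4 deps=(None,None) exec_start@4 write@6
I4 add r4: issue@5 deps=(3,0) exec_start@6 write@8

Answer: 4 3 6 6 8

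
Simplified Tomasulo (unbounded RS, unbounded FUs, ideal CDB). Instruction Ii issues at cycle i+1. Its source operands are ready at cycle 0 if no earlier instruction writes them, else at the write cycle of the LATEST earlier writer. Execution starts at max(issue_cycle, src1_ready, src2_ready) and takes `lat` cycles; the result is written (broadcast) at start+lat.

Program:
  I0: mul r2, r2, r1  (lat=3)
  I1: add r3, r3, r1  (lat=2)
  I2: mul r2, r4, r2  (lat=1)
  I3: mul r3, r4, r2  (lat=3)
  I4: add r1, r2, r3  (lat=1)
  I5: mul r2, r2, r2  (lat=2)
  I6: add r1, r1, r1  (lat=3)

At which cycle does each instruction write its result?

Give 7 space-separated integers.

Answer: 4 4 5 8 9 8 12

Derivation:
I0 mul r2: issue@1 deps=(None,None) exec_start@1 write@4
I1 add r3: issue@2 deps=(None,None) exec_start@2 write@4
I2 mul r2: issue@3 deps=(None,0) exec_start@4 write@5
I3 mul r3: issue@4 deps=(None,2) exec_start@5 write@8
I4 add r1: issue@5 deps=(2,3) exec_start@8 write@9
I5 mul r2: issue@6 deps=(2,2) exec_start@6 write@8
I6 add r1: issue@7 deps=(4,4) exec_start@9 write@12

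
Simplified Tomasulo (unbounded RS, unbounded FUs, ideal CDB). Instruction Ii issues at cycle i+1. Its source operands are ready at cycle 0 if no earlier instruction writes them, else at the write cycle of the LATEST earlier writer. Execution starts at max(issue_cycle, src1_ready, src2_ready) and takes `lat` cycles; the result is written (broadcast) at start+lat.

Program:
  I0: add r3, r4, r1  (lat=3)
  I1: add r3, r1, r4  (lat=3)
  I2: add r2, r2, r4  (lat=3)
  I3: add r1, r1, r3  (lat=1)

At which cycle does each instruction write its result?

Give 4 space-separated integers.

I0 add r3: issue@1 deps=(None,None) exec_start@1 write@4
I1 add r3: issue@2 deps=(None,None) exec_start@2 write@5
I2 add r2: issue@3 deps=(None,None) exec_start@3 write@6
I3 add r1: issue@4 deps=(None,1) exec_start@5 write@6

Answer: 4 5 6 6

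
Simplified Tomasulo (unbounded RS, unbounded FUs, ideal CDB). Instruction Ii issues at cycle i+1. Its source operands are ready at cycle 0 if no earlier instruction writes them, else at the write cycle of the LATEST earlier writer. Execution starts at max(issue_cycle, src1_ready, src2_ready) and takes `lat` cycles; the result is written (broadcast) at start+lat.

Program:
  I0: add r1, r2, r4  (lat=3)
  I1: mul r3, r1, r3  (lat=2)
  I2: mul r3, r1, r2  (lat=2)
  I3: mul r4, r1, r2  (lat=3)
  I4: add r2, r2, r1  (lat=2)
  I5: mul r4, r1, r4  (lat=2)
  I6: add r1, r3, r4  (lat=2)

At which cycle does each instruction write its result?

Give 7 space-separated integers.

Answer: 4 6 6 7 7 9 11

Derivation:
I0 add r1: issue@1 deps=(None,None) exec_start@1 write@4
I1 mul r3: issue@2 deps=(0,None) exec_start@4 write@6
I2 mul r3: issue@3 deps=(0,None) exec_start@4 write@6
I3 mul r4: issue@4 deps=(0,None) exec_start@4 write@7
I4 add r2: issue@5 deps=(None,0) exec_start@5 write@7
I5 mul r4: issue@6 deps=(0,3) exec_start@7 write@9
I6 add r1: issue@7 deps=(2,5) exec_start@9 write@11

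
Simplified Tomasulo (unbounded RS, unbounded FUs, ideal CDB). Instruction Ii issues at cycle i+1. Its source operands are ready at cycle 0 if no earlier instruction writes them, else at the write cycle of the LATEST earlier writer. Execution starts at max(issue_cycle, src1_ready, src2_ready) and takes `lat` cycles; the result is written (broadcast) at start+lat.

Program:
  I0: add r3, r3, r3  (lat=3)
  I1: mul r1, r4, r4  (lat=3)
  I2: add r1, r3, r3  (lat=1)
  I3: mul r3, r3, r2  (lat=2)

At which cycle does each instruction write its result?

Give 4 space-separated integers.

Answer: 4 5 5 6

Derivation:
I0 add r3: issue@1 deps=(None,None) exec_start@1 write@4
I1 mul r1: issue@2 deps=(None,None) exec_start@2 write@5
I2 add r1: issue@3 deps=(0,0) exec_start@4 write@5
I3 mul r3: issue@4 deps=(0,None) exec_start@4 write@6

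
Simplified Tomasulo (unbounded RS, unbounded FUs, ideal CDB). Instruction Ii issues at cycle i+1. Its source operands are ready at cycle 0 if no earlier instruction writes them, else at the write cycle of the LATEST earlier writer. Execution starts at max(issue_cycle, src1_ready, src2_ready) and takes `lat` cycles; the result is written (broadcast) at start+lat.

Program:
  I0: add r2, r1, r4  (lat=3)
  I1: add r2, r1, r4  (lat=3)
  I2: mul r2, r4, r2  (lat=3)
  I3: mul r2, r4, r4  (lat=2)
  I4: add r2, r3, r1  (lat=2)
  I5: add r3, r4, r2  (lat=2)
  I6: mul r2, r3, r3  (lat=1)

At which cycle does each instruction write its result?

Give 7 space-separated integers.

I0 add r2: issue@1 deps=(None,None) exec_start@1 write@4
I1 add r2: issue@2 deps=(None,None) exec_start@2 write@5
I2 mul r2: issue@3 deps=(None,1) exec_start@5 write@8
I3 mul r2: issue@4 deps=(None,None) exec_start@4 write@6
I4 add r2: issue@5 deps=(None,None) exec_start@5 write@7
I5 add r3: issue@6 deps=(None,4) exec_start@7 write@9
I6 mul r2: issue@7 deps=(5,5) exec_start@9 write@10

Answer: 4 5 8 6 7 9 10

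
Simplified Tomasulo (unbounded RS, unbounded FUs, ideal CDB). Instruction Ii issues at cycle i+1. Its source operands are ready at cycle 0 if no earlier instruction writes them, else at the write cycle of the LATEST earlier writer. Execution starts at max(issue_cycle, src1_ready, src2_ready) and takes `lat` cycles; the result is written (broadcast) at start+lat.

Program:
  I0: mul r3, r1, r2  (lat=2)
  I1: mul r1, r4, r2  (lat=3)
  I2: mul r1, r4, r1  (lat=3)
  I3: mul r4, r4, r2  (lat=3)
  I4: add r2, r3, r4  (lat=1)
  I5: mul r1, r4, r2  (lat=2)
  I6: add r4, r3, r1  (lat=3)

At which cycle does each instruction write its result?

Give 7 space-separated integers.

I0 mul r3: issue@1 deps=(None,None) exec_start@1 write@3
I1 mul r1: issue@2 deps=(None,None) exec_start@2 write@5
I2 mul r1: issue@3 deps=(None,1) exec_start@5 write@8
I3 mul r4: issue@4 deps=(None,None) exec_start@4 write@7
I4 add r2: issue@5 deps=(0,3) exec_start@7 write@8
I5 mul r1: issue@6 deps=(3,4) exec_start@8 write@10
I6 add r4: issue@7 deps=(0,5) exec_start@10 write@13

Answer: 3 5 8 7 8 10 13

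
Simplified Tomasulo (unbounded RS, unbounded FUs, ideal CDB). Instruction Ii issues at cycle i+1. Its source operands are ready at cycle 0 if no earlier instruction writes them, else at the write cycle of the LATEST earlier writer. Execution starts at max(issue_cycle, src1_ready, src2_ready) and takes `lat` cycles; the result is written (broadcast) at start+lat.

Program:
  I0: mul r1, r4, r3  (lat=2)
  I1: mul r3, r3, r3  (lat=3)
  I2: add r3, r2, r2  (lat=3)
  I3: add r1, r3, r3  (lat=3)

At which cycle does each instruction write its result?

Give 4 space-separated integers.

I0 mul r1: issue@1 deps=(None,None) exec_start@1 write@3
I1 mul r3: issue@2 deps=(None,None) exec_start@2 write@5
I2 add r3: issue@3 deps=(None,None) exec_start@3 write@6
I3 add r1: issue@4 deps=(2,2) exec_start@6 write@9

Answer: 3 5 6 9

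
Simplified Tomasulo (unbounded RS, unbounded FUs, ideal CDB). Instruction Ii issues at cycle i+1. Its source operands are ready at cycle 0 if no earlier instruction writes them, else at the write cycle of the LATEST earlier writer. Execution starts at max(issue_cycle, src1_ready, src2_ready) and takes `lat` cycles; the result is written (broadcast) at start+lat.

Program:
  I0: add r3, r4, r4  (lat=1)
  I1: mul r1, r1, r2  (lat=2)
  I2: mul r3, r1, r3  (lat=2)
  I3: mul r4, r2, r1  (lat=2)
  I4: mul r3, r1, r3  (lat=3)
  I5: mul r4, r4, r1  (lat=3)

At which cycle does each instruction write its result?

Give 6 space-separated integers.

Answer: 2 4 6 6 9 9

Derivation:
I0 add r3: issue@1 deps=(None,None) exec_start@1 write@2
I1 mul r1: issue@2 deps=(None,None) exec_start@2 write@4
I2 mul r3: issue@3 deps=(1,0) exec_start@4 write@6
I3 mul r4: issue@4 deps=(None,1) exec_start@4 write@6
I4 mul r3: issue@5 deps=(1,2) exec_start@6 write@9
I5 mul r4: issue@6 deps=(3,1) exec_start@6 write@9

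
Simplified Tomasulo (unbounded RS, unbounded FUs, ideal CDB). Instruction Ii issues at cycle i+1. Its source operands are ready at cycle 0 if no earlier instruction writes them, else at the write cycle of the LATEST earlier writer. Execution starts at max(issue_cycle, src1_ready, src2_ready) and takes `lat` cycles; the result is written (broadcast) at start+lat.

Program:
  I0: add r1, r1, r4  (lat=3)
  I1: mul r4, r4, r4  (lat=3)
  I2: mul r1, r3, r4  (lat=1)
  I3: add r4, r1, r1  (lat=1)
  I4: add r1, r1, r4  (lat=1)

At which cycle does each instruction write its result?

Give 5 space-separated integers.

Answer: 4 5 6 7 8

Derivation:
I0 add r1: issue@1 deps=(None,None) exec_start@1 write@4
I1 mul r4: issue@2 deps=(None,None) exec_start@2 write@5
I2 mul r1: issue@3 deps=(None,1) exec_start@5 write@6
I3 add r4: issue@4 deps=(2,2) exec_start@6 write@7
I4 add r1: issue@5 deps=(2,3) exec_start@7 write@8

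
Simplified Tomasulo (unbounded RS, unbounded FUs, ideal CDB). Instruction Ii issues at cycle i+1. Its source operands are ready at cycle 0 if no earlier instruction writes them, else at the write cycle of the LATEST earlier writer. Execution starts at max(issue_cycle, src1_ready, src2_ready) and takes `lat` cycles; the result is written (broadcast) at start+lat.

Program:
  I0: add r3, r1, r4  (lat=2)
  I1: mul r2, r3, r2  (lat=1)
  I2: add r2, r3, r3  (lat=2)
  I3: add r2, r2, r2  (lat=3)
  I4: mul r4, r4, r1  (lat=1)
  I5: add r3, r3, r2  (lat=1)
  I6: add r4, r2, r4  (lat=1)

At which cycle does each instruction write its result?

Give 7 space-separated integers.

Answer: 3 4 5 8 6 9 9

Derivation:
I0 add r3: issue@1 deps=(None,None) exec_start@1 write@3
I1 mul r2: issue@2 deps=(0,None) exec_start@3 write@4
I2 add r2: issue@3 deps=(0,0) exec_start@3 write@5
I3 add r2: issue@4 deps=(2,2) exec_start@5 write@8
I4 mul r4: issue@5 deps=(None,None) exec_start@5 write@6
I5 add r3: issue@6 deps=(0,3) exec_start@8 write@9
I6 add r4: issue@7 deps=(3,4) exec_start@8 write@9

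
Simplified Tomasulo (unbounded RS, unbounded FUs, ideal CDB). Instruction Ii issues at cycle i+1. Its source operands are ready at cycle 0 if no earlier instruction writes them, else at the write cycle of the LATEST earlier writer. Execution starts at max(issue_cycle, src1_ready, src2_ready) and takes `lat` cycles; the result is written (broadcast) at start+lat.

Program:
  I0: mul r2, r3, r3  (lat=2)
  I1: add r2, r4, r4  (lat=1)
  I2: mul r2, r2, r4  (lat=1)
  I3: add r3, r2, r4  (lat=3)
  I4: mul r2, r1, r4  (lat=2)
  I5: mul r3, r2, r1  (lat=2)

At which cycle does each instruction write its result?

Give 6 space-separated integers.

Answer: 3 3 4 7 7 9

Derivation:
I0 mul r2: issue@1 deps=(None,None) exec_start@1 write@3
I1 add r2: issue@2 deps=(None,None) exec_start@2 write@3
I2 mul r2: issue@3 deps=(1,None) exec_start@3 write@4
I3 add r3: issue@4 deps=(2,None) exec_start@4 write@7
I4 mul r2: issue@5 deps=(None,None) exec_start@5 write@7
I5 mul r3: issue@6 deps=(4,None) exec_start@7 write@9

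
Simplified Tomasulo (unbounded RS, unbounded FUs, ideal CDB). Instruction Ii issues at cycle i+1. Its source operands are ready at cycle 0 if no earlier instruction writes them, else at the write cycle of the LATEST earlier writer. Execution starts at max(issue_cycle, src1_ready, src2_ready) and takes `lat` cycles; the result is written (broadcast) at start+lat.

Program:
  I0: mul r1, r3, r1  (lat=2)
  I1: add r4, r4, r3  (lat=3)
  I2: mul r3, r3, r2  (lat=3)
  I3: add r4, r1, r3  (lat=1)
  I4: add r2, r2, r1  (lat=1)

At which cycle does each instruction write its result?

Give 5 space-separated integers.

I0 mul r1: issue@1 deps=(None,None) exec_start@1 write@3
I1 add r4: issue@2 deps=(None,None) exec_start@2 write@5
I2 mul r3: issue@3 deps=(None,None) exec_start@3 write@6
I3 add r4: issue@4 deps=(0,2) exec_start@6 write@7
I4 add r2: issue@5 deps=(None,0) exec_start@5 write@6

Answer: 3 5 6 7 6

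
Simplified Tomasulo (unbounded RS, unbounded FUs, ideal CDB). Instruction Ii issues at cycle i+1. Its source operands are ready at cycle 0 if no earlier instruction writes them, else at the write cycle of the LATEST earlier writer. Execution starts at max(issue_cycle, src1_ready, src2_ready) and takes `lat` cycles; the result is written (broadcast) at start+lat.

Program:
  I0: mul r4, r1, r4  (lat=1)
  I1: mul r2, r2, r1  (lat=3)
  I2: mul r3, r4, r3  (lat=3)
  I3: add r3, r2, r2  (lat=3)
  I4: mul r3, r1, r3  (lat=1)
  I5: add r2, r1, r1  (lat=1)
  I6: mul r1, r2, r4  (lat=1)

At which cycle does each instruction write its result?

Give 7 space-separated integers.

Answer: 2 5 6 8 9 7 8

Derivation:
I0 mul r4: issue@1 deps=(None,None) exec_start@1 write@2
I1 mul r2: issue@2 deps=(None,None) exec_start@2 write@5
I2 mul r3: issue@3 deps=(0,None) exec_start@3 write@6
I3 add r3: issue@4 deps=(1,1) exec_start@5 write@8
I4 mul r3: issue@5 deps=(None,3) exec_start@8 write@9
I5 add r2: issue@6 deps=(None,None) exec_start@6 write@7
I6 mul r1: issue@7 deps=(5,0) exec_start@7 write@8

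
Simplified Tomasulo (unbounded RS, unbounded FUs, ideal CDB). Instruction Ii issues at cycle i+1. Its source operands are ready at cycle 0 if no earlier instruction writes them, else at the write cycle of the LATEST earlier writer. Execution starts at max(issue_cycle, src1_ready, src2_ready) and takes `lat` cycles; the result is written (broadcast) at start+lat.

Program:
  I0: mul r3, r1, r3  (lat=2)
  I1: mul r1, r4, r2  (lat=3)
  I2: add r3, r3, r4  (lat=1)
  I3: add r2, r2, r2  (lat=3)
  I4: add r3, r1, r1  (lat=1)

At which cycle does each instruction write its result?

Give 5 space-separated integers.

Answer: 3 5 4 7 6

Derivation:
I0 mul r3: issue@1 deps=(None,None) exec_start@1 write@3
I1 mul r1: issue@2 deps=(None,None) exec_start@2 write@5
I2 add r3: issue@3 deps=(0,None) exec_start@3 write@4
I3 add r2: issue@4 deps=(None,None) exec_start@4 write@7
I4 add r3: issue@5 deps=(1,1) exec_start@5 write@6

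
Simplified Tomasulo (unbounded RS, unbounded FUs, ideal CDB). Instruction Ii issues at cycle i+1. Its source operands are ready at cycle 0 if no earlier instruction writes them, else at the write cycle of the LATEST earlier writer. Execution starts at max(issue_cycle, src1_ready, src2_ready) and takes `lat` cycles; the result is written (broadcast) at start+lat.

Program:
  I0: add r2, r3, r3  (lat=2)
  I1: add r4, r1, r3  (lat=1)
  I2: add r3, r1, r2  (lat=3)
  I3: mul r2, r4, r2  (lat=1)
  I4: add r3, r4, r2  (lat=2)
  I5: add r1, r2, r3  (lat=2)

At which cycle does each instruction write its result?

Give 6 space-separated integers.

Answer: 3 3 6 5 7 9

Derivation:
I0 add r2: issue@1 deps=(None,None) exec_start@1 write@3
I1 add r4: issue@2 deps=(None,None) exec_start@2 write@3
I2 add r3: issue@3 deps=(None,0) exec_start@3 write@6
I3 mul r2: issue@4 deps=(1,0) exec_start@4 write@5
I4 add r3: issue@5 deps=(1,3) exec_start@5 write@7
I5 add r1: issue@6 deps=(3,4) exec_start@7 write@9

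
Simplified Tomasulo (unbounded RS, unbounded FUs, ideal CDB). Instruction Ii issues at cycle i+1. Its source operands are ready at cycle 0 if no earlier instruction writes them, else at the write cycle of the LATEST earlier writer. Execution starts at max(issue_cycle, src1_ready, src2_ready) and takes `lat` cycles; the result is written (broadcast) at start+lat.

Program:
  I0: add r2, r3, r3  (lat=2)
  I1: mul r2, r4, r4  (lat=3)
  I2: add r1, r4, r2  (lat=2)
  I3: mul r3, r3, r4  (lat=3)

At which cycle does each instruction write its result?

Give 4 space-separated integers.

Answer: 3 5 7 7

Derivation:
I0 add r2: issue@1 deps=(None,None) exec_start@1 write@3
I1 mul r2: issue@2 deps=(None,None) exec_start@2 write@5
I2 add r1: issue@3 deps=(None,1) exec_start@5 write@7
I3 mul r3: issue@4 deps=(None,None) exec_start@4 write@7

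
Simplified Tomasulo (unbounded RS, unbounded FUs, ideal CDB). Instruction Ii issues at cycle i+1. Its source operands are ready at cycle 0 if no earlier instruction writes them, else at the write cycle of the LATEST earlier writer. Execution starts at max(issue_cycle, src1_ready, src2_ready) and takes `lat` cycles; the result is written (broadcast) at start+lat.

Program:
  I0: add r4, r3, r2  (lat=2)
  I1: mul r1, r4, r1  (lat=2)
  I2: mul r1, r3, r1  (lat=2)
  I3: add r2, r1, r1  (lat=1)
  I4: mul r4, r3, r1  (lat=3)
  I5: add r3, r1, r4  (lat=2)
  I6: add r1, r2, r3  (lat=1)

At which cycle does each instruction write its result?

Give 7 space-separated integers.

Answer: 3 5 7 8 10 12 13

Derivation:
I0 add r4: issue@1 deps=(None,None) exec_start@1 write@3
I1 mul r1: issue@2 deps=(0,None) exec_start@3 write@5
I2 mul r1: issue@3 deps=(None,1) exec_start@5 write@7
I3 add r2: issue@4 deps=(2,2) exec_start@7 write@8
I4 mul r4: issue@5 deps=(None,2) exec_start@7 write@10
I5 add r3: issue@6 deps=(2,4) exec_start@10 write@12
I6 add r1: issue@7 deps=(3,5) exec_start@12 write@13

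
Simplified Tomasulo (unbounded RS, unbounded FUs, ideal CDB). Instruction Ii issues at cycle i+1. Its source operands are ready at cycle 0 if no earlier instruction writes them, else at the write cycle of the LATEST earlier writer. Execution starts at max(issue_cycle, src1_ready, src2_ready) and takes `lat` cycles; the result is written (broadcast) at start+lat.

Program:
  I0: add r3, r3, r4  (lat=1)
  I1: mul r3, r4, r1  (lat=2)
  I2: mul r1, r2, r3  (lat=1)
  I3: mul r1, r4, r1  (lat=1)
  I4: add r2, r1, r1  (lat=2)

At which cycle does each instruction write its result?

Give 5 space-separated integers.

Answer: 2 4 5 6 8

Derivation:
I0 add r3: issue@1 deps=(None,None) exec_start@1 write@2
I1 mul r3: issue@2 deps=(None,None) exec_start@2 write@4
I2 mul r1: issue@3 deps=(None,1) exec_start@4 write@5
I3 mul r1: issue@4 deps=(None,2) exec_start@5 write@6
I4 add r2: issue@5 deps=(3,3) exec_start@6 write@8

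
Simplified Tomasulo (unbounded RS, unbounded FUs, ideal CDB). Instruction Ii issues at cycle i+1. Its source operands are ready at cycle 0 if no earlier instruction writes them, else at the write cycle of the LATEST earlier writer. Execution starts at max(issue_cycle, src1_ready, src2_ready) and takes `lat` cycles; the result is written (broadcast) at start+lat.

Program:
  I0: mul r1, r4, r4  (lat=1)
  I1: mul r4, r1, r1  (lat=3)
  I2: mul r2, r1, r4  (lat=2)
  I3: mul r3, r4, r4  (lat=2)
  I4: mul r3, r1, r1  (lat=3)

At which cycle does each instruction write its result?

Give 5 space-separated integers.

I0 mul r1: issue@1 deps=(None,None) exec_start@1 write@2
I1 mul r4: issue@2 deps=(0,0) exec_start@2 write@5
I2 mul r2: issue@3 deps=(0,1) exec_start@5 write@7
I3 mul r3: issue@4 deps=(1,1) exec_start@5 write@7
I4 mul r3: issue@5 deps=(0,0) exec_start@5 write@8

Answer: 2 5 7 7 8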